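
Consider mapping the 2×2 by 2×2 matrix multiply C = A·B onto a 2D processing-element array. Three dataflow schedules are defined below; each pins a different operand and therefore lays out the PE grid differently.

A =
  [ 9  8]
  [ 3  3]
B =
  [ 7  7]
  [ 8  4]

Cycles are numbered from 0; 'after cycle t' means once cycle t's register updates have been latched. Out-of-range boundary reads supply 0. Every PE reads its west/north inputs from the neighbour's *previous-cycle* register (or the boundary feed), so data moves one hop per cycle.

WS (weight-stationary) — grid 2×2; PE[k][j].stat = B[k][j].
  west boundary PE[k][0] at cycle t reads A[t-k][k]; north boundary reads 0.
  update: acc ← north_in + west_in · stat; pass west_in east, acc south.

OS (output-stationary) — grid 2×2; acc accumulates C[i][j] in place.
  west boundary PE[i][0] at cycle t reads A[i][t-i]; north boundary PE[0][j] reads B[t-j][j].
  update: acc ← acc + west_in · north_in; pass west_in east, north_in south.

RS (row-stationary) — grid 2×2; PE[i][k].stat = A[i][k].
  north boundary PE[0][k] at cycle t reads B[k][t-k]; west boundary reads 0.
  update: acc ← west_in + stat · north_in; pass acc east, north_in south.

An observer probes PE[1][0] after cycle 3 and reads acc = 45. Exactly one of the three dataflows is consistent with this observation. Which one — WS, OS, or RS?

dataflow = OS

WS (2×2 grid), PE[1][0]:
  after 0 — PE[1][0] acc=0, pass-E 0, pass-S 0
  after 1 — PE[1][0] acc=127, pass-E 8, pass-S 127
  after 2 — PE[1][0] acc=45, pass-E 3, pass-S 45
  after 3 — PE[1][0] acc=0, pass-E 0, pass-S 0
OS (2×2 grid), PE[1][0]:
  after 0 — PE[1][0] acc=0, pass-E 0, pass-S 0
  after 1 — PE[1][0] acc=21, pass-E 3, pass-S 7
  after 2 — PE[1][0] acc=45, pass-E 3, pass-S 8
  after 3 — PE[1][0] acc=45, pass-E 0, pass-S 0
RS (2×2 grid), PE[1][0]:
  after 0 — PE[1][0] acc=0, pass-E 0, pass-S 0
  after 1 — PE[1][0] acc=21, pass-E 21, pass-S 7
  after 2 — PE[1][0] acc=21, pass-E 21, pass-S 7
  after 3 — PE[1][0] acc=0, pass-E 0, pass-S 0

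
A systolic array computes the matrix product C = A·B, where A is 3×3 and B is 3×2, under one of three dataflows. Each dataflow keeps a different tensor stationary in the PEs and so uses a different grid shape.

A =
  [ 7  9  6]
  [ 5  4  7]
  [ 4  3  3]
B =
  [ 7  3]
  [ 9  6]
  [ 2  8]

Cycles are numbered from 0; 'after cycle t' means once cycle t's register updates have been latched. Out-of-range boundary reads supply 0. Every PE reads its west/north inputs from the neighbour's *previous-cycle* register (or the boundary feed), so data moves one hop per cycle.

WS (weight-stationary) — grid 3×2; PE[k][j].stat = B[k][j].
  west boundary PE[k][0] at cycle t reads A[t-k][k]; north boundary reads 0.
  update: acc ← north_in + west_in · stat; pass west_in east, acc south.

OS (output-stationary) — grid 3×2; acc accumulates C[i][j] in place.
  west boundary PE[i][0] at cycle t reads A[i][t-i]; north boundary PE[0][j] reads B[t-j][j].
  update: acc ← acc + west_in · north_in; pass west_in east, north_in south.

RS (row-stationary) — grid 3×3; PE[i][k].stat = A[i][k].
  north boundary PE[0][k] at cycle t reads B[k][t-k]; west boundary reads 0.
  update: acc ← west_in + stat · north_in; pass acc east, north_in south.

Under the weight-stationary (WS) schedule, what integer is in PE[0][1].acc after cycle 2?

WS 3×2: PE[0][1] cycle-by-cycle (with neighbour feeds):
  @0  [0,0]  acc 49  |  →7  ↓49
  @0  [0,1]  acc 0  |  →0  ↓0
  @1  [0,0]  acc 35  |  →5  ↓35
  @1  [0,1]  acc 21  |  →7  ↓21
  @2  [0,0]  acc 28  |  →4  ↓28
  @2  [0,1]  acc 15  |  →5  ↓15

PE[0][1].acc = 15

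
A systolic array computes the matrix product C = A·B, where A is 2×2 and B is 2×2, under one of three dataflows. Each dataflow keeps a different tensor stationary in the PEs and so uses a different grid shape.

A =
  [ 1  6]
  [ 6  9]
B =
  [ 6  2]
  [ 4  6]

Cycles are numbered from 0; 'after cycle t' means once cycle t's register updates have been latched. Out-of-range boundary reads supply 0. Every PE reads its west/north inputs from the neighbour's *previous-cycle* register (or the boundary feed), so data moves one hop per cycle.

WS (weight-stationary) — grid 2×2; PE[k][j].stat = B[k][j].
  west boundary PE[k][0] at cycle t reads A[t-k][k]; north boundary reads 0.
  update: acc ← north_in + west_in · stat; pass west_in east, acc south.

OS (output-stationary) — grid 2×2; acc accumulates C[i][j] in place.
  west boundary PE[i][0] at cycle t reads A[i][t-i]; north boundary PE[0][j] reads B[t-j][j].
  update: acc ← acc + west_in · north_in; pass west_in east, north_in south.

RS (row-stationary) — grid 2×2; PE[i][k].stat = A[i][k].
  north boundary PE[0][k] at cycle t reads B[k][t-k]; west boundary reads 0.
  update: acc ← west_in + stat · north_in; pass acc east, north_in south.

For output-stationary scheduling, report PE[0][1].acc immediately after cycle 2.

OS 2×2: PE[0][1] cycle-by-cycle (with neighbour feeds):
  @0  [0,0]  acc 6  |  →1  ↓6
  @0  [0,1]  acc 0  |  →0  ↓0
  @1  [0,0]  acc 30  |  →6  ↓4
  @1  [0,1]  acc 2  |  →1  ↓2
  @2  [0,0]  acc 30  |  →0  ↓0
  @2  [0,1]  acc 38  |  →6  ↓6

PE[0][1].acc = 38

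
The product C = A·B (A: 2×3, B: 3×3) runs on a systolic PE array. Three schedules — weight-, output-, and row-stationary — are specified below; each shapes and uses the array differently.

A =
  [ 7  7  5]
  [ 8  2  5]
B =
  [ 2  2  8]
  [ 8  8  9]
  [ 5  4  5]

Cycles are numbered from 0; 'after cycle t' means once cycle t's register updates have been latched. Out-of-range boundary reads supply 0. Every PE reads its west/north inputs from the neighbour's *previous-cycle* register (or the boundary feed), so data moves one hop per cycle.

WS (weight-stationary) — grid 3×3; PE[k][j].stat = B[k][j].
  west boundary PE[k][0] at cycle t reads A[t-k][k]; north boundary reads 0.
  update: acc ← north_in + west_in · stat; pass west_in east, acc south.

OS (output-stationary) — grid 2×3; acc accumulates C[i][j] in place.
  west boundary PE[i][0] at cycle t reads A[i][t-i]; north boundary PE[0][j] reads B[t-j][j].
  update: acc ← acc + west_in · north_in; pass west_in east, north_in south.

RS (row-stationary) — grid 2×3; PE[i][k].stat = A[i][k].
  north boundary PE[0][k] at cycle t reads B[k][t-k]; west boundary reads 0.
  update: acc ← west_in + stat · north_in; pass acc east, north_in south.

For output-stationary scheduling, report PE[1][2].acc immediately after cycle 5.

Tracing OS — 2×3 array, target PE[1][2]:
  after 0 — PE[0][2] acc=0, pass-E 0, pass-S 0
  after 0 — PE[1][1] acc=0, pass-E 0, pass-S 0
  after 0 — PE[1][2] acc=0, pass-E 0, pass-S 0
  after 1 — PE[0][2] acc=0, pass-E 0, pass-S 0
  after 1 — PE[1][1] acc=0, pass-E 0, pass-S 0
  after 1 — PE[1][2] acc=0, pass-E 0, pass-S 0
  after 2 — PE[0][2] acc=56, pass-E 7, pass-S 8
  after 2 — PE[1][1] acc=16, pass-E 8, pass-S 2
  after 2 — PE[1][2] acc=0, pass-E 0, pass-S 0
  after 3 — PE[0][2] acc=119, pass-E 7, pass-S 9
  after 3 — PE[1][1] acc=32, pass-E 2, pass-S 8
  after 3 — PE[1][2] acc=64, pass-E 8, pass-S 8
  after 4 — PE[0][2] acc=144, pass-E 5, pass-S 5
  after 4 — PE[1][1] acc=52, pass-E 5, pass-S 4
  after 4 — PE[1][2] acc=82, pass-E 2, pass-S 9
  after 5 — PE[0][2] acc=144, pass-E 0, pass-S 0
  after 5 — PE[1][1] acc=52, pass-E 0, pass-S 0
  after 5 — PE[1][2] acc=107, pass-E 5, pass-S 5

PE[1][2].acc = 107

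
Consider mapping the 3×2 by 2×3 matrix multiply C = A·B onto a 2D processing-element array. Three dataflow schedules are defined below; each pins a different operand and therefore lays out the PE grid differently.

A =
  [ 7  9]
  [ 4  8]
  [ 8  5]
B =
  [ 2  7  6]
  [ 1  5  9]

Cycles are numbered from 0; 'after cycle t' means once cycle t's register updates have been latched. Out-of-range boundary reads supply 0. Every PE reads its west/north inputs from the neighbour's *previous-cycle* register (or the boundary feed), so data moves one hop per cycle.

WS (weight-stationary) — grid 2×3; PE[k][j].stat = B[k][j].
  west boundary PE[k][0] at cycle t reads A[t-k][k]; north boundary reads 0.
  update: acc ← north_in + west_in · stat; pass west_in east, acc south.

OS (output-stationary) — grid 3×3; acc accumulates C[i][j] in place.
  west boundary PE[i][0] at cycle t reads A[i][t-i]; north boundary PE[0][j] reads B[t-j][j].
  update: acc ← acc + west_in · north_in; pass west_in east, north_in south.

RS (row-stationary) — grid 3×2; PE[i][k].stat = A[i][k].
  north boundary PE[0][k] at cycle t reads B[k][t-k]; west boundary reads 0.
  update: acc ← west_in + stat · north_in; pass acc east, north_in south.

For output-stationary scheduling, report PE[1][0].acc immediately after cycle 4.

PE[1][0].acc = 16

OS 3×3: PE[1][0] cycle-by-cycle (with neighbour feeds):
  cycle 0: PE[0][0] → acc 14, east 7, south 2
  cycle 0: PE[1][0] → acc 0, east 0, south 0
  cycle 1: PE[0][0] → acc 23, east 9, south 1
  cycle 1: PE[1][0] → acc 8, east 4, south 2
  cycle 2: PE[0][0] → acc 23, east 0, south 0
  cycle 2: PE[1][0] → acc 16, east 8, south 1
  cycle 3: PE[0][0] → acc 23, east 0, south 0
  cycle 3: PE[1][0] → acc 16, east 0, south 0
  cycle 4: PE[0][0] → acc 23, east 0, south 0
  cycle 4: PE[1][0] → acc 16, east 0, south 0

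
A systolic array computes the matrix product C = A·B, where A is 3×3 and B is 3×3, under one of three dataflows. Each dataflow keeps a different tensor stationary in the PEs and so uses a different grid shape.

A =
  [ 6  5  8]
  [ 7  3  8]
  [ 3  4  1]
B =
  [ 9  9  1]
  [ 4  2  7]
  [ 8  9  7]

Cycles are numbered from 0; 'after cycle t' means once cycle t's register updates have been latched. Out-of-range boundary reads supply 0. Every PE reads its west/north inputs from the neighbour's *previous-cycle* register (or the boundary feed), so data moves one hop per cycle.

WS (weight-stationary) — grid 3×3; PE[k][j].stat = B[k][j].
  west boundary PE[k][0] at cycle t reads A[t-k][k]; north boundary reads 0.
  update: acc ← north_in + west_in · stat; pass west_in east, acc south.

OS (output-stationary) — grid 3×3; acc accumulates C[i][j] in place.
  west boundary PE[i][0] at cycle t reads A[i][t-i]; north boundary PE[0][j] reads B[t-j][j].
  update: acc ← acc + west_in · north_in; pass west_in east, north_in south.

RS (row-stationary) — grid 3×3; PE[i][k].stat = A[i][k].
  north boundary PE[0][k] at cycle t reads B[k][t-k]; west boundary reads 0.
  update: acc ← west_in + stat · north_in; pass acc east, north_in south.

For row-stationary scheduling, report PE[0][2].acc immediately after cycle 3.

PE[0][2].acc = 136

Tracing RS — 3×3 array, target PE[0][2]:
  t=0 PE[0][1]: acc=0 h=0 v=0
  t=0 PE[0][2]: acc=0 h=0 v=0
  t=1 PE[0][1]: acc=74 h=74 v=4
  t=1 PE[0][2]: acc=0 h=0 v=0
  t=2 PE[0][1]: acc=64 h=64 v=2
  t=2 PE[0][2]: acc=138 h=138 v=8
  t=3 PE[0][1]: acc=41 h=41 v=7
  t=3 PE[0][2]: acc=136 h=136 v=9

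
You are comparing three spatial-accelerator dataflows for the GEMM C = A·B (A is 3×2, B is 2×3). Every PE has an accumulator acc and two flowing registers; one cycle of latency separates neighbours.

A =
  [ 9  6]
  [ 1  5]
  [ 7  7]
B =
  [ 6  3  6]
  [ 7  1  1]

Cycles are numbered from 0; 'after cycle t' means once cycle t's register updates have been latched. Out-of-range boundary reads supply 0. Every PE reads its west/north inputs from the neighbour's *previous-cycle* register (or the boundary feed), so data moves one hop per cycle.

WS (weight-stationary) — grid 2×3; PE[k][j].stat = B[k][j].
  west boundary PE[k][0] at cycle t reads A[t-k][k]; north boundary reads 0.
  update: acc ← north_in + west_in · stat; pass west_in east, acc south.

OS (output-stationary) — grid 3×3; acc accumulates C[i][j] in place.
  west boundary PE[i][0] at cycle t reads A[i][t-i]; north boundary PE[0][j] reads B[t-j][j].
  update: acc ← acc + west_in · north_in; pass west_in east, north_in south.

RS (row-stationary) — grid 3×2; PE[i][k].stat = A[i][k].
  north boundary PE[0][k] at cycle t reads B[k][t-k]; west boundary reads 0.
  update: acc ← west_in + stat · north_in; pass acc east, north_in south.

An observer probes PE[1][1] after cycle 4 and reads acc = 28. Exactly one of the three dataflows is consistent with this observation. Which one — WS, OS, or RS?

dataflow = WS

— WS: 2×3; PE[1][1] trace:
  step 0 · PE1,1: acc=0; fwd→0 fwd↓0
  step 1 · PE1,1: acc=0; fwd→0 fwd↓0
  step 2 · PE1,1: acc=33; fwd→6 fwd↓33
  step 3 · PE1,1: acc=8; fwd→5 fwd↓8
  step 4 · PE1,1: acc=28; fwd→7 fwd↓28
— OS: 3×3; PE[1][1] trace:
  step 0 · PE1,1: acc=0; fwd→0 fwd↓0
  step 1 · PE1,1: acc=0; fwd→0 fwd↓0
  step 2 · PE1,1: acc=3; fwd→1 fwd↓3
  step 3 · PE1,1: acc=8; fwd→5 fwd↓1
  step 4 · PE1,1: acc=8; fwd→0 fwd↓0
— RS: 3×2; PE[1][1] trace:
  step 0 · PE1,1: acc=0; fwd→0 fwd↓0
  step 1 · PE1,1: acc=0; fwd→0 fwd↓0
  step 2 · PE1,1: acc=41; fwd→41 fwd↓7
  step 3 · PE1,1: acc=8; fwd→8 fwd↓1
  step 4 · PE1,1: acc=11; fwd→11 fwd↓1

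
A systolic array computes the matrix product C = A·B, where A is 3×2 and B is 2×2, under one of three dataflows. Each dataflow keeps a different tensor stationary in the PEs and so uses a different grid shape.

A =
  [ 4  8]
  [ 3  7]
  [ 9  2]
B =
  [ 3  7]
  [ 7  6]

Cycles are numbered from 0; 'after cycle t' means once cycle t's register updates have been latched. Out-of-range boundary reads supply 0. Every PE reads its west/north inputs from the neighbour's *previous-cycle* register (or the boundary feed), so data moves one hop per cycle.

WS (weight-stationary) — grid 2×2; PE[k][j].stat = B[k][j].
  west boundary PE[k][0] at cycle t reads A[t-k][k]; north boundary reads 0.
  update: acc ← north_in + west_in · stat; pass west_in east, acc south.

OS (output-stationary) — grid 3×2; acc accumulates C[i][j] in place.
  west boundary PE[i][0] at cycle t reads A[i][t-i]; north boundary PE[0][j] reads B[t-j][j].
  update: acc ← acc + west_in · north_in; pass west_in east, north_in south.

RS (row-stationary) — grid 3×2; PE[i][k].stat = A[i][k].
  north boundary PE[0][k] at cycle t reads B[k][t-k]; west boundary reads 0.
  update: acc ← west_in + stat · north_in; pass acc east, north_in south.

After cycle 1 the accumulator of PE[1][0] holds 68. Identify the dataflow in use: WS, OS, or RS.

— WS: 2×2; PE[1][0] trace:
  [0] (1,0) acc=0 (h:0 v:0)
  [1] (1,0) acc=68 (h:8 v:68)
— OS: 3×2; PE[1][0] trace:
  [0] (1,0) acc=0 (h:0 v:0)
  [1] (1,0) acc=9 (h:3 v:3)
— RS: 3×2; PE[1][0] trace:
  [0] (1,0) acc=0 (h:0 v:0)
  [1] (1,0) acc=9 (h:9 v:3)

dataflow = WS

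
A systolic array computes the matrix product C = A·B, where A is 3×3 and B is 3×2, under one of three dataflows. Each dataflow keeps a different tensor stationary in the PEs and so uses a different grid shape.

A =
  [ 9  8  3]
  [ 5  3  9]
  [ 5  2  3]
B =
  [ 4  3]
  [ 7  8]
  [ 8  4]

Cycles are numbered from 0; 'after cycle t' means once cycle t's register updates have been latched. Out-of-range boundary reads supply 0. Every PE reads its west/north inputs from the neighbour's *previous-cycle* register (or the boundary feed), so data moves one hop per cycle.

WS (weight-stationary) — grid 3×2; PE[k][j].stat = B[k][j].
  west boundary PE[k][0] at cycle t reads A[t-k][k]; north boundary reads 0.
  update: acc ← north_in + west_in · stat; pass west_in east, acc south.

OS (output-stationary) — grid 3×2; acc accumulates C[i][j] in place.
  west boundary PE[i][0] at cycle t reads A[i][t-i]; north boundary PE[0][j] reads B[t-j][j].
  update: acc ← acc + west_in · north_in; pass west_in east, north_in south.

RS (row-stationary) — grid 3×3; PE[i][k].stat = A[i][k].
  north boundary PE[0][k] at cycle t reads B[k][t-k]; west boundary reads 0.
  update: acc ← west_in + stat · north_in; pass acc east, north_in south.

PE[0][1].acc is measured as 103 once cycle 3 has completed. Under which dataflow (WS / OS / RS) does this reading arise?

dataflow = OS

— WS: 3×2; PE[0][1] trace:
  c0 r0c1: 0 / 0 / 0
  c1 r0c1: 27 / 9 / 27
  c2 r0c1: 15 / 5 / 15
  c3 r0c1: 15 / 5 / 15
— OS: 3×2; PE[0][1] trace:
  c0 r0c1: 0 / 0 / 0
  c1 r0c1: 27 / 9 / 3
  c2 r0c1: 91 / 8 / 8
  c3 r0c1: 103 / 3 / 4
— RS: 3×3; PE[0][1] trace:
  c0 r0c1: 0 / 0 / 0
  c1 r0c1: 92 / 92 / 7
  c2 r0c1: 91 / 91 / 8
  c3 r0c1: 0 / 0 / 0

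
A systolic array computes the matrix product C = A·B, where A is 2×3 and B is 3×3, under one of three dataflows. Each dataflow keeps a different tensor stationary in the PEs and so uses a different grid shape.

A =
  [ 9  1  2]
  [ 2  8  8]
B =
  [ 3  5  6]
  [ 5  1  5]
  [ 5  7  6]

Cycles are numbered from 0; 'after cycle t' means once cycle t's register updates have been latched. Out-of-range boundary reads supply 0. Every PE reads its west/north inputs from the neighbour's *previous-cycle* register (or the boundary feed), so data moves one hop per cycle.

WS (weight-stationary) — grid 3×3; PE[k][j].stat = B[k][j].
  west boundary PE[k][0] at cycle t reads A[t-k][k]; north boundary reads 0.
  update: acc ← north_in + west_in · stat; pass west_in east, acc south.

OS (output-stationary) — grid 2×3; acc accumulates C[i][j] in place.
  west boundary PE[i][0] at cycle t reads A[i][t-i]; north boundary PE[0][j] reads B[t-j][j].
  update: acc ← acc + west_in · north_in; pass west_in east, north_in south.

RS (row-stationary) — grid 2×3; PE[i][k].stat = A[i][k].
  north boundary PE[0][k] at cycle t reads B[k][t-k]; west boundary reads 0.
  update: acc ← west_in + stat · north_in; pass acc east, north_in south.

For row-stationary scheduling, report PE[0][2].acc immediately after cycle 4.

PE[0][2].acc = 71

RS on a 2×3 grid — tracing PE[0][2] and its feeders:
  @0  [0,1]  acc 0  |  →0  ↓0
  @0  [0,2]  acc 0  |  →0  ↓0
  @1  [0,1]  acc 32  |  →32  ↓5
  @1  [0,2]  acc 0  |  →0  ↓0
  @2  [0,1]  acc 46  |  →46  ↓1
  @2  [0,2]  acc 42  |  →42  ↓5
  @3  [0,1]  acc 59  |  →59  ↓5
  @3  [0,2]  acc 60  |  →60  ↓7
  @4  [0,1]  acc 0  |  →0  ↓0
  @4  [0,2]  acc 71  |  →71  ↓6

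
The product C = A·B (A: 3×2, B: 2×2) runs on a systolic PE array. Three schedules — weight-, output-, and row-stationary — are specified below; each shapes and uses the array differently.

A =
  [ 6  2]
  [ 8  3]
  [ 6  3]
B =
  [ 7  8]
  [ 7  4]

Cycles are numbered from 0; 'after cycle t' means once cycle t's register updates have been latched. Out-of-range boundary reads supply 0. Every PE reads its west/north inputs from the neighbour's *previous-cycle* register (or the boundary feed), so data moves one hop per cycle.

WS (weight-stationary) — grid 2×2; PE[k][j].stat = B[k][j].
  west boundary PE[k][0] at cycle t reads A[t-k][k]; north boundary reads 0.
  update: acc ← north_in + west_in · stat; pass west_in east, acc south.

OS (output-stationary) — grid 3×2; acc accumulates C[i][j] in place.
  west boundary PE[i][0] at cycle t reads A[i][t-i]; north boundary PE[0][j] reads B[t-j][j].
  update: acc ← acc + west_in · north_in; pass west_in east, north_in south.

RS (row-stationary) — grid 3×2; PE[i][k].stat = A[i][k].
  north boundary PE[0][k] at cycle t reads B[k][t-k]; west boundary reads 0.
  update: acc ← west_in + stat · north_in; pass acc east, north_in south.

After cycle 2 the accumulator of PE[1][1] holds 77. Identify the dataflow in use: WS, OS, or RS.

WS (2×2 grid), PE[1][1]:
  step 0 · PE1,1: acc=0; fwd→0 fwd↓0
  step 1 · PE1,1: acc=0; fwd→0 fwd↓0
  step 2 · PE1,1: acc=56; fwd→2 fwd↓56
OS (3×2 grid), PE[1][1]:
  step 0 · PE1,1: acc=0; fwd→0 fwd↓0
  step 1 · PE1,1: acc=0; fwd→0 fwd↓0
  step 2 · PE1,1: acc=64; fwd→8 fwd↓8
RS (3×2 grid), PE[1][1]:
  step 0 · PE1,1: acc=0; fwd→0 fwd↓0
  step 1 · PE1,1: acc=0; fwd→0 fwd↓0
  step 2 · PE1,1: acc=77; fwd→77 fwd↓7

dataflow = RS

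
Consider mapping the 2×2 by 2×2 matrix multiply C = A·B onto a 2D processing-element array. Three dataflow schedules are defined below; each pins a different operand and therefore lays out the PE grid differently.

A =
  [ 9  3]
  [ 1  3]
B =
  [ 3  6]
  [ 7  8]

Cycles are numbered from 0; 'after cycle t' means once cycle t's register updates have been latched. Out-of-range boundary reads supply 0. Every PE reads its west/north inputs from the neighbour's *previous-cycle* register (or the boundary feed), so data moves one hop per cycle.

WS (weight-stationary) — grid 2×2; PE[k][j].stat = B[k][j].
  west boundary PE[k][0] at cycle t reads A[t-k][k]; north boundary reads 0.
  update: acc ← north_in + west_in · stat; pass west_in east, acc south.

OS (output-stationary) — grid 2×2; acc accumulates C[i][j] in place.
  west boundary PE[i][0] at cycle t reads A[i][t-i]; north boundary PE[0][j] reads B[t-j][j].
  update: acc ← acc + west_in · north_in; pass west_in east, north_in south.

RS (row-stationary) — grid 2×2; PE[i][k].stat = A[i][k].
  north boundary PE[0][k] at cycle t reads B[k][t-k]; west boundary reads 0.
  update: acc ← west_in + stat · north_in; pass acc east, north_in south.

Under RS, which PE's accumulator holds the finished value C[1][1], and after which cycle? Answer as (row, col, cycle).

(row, col, cycle) = (1, 1, 3)

RS — PE[1][1] is where C[1][1] collects:
  0: (1,1).acc=0  regs=<0,0>
  1: (1,1).acc=0  regs=<0,0>
  2: (1,1).acc=24  regs=<24,7>
  3: (1,1).acc=30  regs=<30,8>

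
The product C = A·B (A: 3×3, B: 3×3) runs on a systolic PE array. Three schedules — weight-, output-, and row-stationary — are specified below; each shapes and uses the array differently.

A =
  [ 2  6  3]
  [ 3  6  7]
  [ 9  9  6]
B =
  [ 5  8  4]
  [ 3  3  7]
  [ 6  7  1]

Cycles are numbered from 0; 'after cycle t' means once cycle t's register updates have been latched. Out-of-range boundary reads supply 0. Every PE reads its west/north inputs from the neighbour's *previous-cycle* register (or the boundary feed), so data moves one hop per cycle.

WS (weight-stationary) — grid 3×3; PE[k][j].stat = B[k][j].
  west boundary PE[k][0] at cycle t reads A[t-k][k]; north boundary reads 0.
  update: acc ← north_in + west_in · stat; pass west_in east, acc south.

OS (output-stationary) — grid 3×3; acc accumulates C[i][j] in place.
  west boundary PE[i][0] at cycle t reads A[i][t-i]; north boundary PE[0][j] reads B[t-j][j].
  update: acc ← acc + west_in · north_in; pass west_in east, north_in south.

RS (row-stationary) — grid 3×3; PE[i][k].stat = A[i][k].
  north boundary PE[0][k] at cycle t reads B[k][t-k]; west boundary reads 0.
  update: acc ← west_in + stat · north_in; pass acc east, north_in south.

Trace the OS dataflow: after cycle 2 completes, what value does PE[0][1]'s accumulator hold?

PE[0][1].acc = 34

OS (3×3). Following PE[0][1] plus its west/north inputs:
  c0 r0c0: 10 / 2 / 5
  c0 r0c1: 0 / 0 / 0
  c1 r0c0: 28 / 6 / 3
  c1 r0c1: 16 / 2 / 8
  c2 r0c0: 46 / 3 / 6
  c2 r0c1: 34 / 6 / 3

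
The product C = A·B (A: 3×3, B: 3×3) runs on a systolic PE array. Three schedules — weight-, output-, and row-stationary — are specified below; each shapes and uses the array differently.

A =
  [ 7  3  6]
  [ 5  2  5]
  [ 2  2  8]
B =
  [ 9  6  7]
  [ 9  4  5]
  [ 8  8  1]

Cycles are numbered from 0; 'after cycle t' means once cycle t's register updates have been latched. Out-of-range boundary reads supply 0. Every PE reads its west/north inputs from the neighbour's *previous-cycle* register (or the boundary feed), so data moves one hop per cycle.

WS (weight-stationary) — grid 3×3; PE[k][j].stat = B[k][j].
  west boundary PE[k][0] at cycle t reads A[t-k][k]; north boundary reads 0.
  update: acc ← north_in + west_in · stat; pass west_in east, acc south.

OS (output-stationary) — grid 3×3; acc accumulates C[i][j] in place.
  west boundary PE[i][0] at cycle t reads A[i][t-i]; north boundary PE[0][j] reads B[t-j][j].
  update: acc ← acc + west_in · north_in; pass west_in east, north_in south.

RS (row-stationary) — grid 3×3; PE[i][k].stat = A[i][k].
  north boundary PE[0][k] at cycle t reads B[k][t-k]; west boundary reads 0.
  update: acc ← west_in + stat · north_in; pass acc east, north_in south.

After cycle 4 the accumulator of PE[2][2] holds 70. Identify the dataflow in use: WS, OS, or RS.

dataflow = WS

— WS: 3×3; PE[2][2] trace:
  after 0 — PE[2][2] acc=0, pass-E 0, pass-S 0
  after 1 — PE[2][2] acc=0, pass-E 0, pass-S 0
  after 2 — PE[2][2] acc=0, pass-E 0, pass-S 0
  after 3 — PE[2][2] acc=0, pass-E 0, pass-S 0
  after 4 — PE[2][2] acc=70, pass-E 6, pass-S 70
— OS: 3×3; PE[2][2] trace:
  after 0 — PE[2][2] acc=0, pass-E 0, pass-S 0
  after 1 — PE[2][2] acc=0, pass-E 0, pass-S 0
  after 2 — PE[2][2] acc=0, pass-E 0, pass-S 0
  after 3 — PE[2][2] acc=0, pass-E 0, pass-S 0
  after 4 — PE[2][2] acc=14, pass-E 2, pass-S 7
— RS: 3×3; PE[2][2] trace:
  after 0 — PE[2][2] acc=0, pass-E 0, pass-S 0
  after 1 — PE[2][2] acc=0, pass-E 0, pass-S 0
  after 2 — PE[2][2] acc=0, pass-E 0, pass-S 0
  after 3 — PE[2][2] acc=0, pass-E 0, pass-S 0
  after 4 — PE[2][2] acc=100, pass-E 100, pass-S 8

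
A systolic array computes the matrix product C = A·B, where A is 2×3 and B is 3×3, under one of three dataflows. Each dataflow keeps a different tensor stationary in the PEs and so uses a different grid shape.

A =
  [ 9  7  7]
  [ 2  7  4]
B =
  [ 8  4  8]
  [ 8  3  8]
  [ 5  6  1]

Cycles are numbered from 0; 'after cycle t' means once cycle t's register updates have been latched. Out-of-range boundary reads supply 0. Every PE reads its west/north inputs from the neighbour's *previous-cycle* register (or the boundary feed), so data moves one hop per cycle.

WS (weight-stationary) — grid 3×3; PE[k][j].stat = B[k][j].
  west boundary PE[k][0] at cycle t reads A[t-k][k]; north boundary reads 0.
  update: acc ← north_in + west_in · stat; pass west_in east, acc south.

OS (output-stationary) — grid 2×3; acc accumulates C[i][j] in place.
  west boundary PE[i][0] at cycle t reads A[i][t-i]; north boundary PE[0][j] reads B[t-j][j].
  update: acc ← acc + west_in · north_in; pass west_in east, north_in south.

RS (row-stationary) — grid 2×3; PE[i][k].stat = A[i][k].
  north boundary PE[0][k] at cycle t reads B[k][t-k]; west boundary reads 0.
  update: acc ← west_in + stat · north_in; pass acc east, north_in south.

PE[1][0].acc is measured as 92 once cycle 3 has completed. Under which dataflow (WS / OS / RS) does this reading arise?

dataflow = OS

WS [3×3] PE[1][0] across cycles:
  step 0 · PE1,0: acc=0; fwd→0 fwd↓0
  step 1 · PE1,0: acc=128; fwd→7 fwd↓128
  step 2 · PE1,0: acc=72; fwd→7 fwd↓72
  step 3 · PE1,0: acc=0; fwd→0 fwd↓0
OS [2×3] PE[1][0] across cycles:
  step 0 · PE1,0: acc=0; fwd→0 fwd↓0
  step 1 · PE1,0: acc=16; fwd→2 fwd↓8
  step 2 · PE1,0: acc=72; fwd→7 fwd↓8
  step 3 · PE1,0: acc=92; fwd→4 fwd↓5
RS [2×3] PE[1][0] across cycles:
  step 0 · PE1,0: acc=0; fwd→0 fwd↓0
  step 1 · PE1,0: acc=16; fwd→16 fwd↓8
  step 2 · PE1,0: acc=8; fwd→8 fwd↓4
  step 3 · PE1,0: acc=16; fwd→16 fwd↓8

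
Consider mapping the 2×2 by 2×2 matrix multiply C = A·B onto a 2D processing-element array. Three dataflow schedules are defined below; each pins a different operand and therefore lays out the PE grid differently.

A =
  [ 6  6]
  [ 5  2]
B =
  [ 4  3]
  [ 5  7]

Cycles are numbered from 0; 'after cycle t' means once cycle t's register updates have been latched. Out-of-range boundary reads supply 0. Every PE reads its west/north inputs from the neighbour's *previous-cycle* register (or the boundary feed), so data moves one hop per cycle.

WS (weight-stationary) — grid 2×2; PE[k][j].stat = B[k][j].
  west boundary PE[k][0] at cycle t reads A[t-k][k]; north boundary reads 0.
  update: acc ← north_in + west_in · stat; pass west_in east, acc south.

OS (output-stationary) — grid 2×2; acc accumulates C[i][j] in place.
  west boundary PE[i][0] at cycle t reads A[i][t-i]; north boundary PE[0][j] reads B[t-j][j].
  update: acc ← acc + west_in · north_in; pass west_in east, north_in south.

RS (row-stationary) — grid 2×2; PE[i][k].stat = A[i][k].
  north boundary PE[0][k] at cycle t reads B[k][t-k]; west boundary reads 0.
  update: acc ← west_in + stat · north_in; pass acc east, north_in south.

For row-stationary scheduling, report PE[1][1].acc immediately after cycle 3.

PE[1][1].acc = 29

RS 2×2: PE[1][1] cycle-by-cycle (with neighbour feeds):
  after 0 — PE[0][1] acc=0, pass-E 0, pass-S 0
  after 0 — PE[1][0] acc=0, pass-E 0, pass-S 0
  after 0 — PE[1][1] acc=0, pass-E 0, pass-S 0
  after 1 — PE[0][1] acc=54, pass-E 54, pass-S 5
  after 1 — PE[1][0] acc=20, pass-E 20, pass-S 4
  after 1 — PE[1][1] acc=0, pass-E 0, pass-S 0
  after 2 — PE[0][1] acc=60, pass-E 60, pass-S 7
  after 2 — PE[1][0] acc=15, pass-E 15, pass-S 3
  after 2 — PE[1][1] acc=30, pass-E 30, pass-S 5
  after 3 — PE[0][1] acc=0, pass-E 0, pass-S 0
  after 3 — PE[1][0] acc=0, pass-E 0, pass-S 0
  after 3 — PE[1][1] acc=29, pass-E 29, pass-S 7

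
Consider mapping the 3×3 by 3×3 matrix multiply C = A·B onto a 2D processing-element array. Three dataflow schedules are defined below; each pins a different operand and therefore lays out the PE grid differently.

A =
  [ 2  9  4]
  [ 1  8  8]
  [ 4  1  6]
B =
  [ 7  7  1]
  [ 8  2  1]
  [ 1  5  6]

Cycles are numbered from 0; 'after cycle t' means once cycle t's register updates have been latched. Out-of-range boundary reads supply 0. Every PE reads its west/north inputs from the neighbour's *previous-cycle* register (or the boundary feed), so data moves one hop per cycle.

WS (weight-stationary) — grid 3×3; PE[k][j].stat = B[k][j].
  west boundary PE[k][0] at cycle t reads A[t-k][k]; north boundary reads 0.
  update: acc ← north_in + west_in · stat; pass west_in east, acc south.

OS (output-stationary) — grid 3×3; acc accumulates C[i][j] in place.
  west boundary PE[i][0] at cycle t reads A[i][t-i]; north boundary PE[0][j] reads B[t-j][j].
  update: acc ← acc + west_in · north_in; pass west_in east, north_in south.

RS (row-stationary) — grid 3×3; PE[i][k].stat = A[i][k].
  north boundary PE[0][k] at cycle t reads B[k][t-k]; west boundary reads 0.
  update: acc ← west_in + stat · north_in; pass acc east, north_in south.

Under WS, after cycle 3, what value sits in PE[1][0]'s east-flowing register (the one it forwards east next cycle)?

register = 1

WS (3×3). Following PE[1][0] plus its west/north inputs:
  t=0 PE[0][0]: acc=14 h=2 v=14
  t=0 PE[1][0]: acc=0 h=0 v=0
  t=1 PE[0][0]: acc=7 h=1 v=7
  t=1 PE[1][0]: acc=86 h=9 v=86
  t=2 PE[0][0]: acc=28 h=4 v=28
  t=2 PE[1][0]: acc=71 h=8 v=71
  t=3 PE[0][0]: acc=0 h=0 v=0
  t=3 PE[1][0]: acc=36 h=1 v=36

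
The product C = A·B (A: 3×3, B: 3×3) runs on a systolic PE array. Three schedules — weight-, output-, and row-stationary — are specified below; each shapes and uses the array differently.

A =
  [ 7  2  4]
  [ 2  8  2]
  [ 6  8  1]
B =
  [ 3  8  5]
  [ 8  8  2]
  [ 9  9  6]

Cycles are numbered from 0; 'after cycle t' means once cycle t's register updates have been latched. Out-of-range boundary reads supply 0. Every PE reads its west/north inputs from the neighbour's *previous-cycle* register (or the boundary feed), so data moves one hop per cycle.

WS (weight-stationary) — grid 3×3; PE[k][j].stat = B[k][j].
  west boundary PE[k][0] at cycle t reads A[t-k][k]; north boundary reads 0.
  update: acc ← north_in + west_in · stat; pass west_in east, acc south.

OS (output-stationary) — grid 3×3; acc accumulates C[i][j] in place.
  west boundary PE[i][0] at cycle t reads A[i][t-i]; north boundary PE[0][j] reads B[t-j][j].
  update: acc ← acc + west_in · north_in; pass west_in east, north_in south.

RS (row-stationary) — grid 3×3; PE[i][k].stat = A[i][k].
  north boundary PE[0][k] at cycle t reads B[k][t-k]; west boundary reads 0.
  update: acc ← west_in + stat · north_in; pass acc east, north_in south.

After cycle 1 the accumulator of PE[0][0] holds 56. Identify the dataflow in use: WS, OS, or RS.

dataflow = RS

— WS: 3×3; PE[0][0] trace:
  t=0 PE[0][0]: acc=21 h=7 v=21
  t=1 PE[0][0]: acc=6 h=2 v=6
— OS: 3×3; PE[0][0] trace:
  t=0 PE[0][0]: acc=21 h=7 v=3
  t=1 PE[0][0]: acc=37 h=2 v=8
— RS: 3×3; PE[0][0] trace:
  t=0 PE[0][0]: acc=21 h=21 v=3
  t=1 PE[0][0]: acc=56 h=56 v=8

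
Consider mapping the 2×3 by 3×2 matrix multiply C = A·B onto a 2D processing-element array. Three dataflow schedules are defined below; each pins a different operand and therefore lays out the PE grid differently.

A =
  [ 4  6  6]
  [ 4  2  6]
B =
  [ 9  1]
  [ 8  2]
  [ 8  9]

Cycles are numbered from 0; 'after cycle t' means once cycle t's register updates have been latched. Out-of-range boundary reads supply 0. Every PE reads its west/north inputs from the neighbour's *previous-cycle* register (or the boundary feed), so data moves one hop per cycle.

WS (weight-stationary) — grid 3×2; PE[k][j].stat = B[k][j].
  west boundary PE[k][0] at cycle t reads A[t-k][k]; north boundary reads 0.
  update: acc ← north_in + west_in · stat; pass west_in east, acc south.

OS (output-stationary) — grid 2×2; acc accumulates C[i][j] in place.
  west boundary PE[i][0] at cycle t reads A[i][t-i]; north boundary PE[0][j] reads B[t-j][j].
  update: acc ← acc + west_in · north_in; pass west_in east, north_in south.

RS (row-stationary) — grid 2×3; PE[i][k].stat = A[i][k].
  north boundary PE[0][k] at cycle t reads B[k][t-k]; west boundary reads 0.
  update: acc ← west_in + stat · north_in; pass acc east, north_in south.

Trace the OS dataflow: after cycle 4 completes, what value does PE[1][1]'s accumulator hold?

OS (2×2). Following PE[1][1] plus its west/north inputs:
  t=0 PE[0][1]: acc=0 h=0 v=0
  t=0 PE[1][0]: acc=0 h=0 v=0
  t=0 PE[1][1]: acc=0 h=0 v=0
  t=1 PE[0][1]: acc=4 h=4 v=1
  t=1 PE[1][0]: acc=36 h=4 v=9
  t=1 PE[1][1]: acc=0 h=0 v=0
  t=2 PE[0][1]: acc=16 h=6 v=2
  t=2 PE[1][0]: acc=52 h=2 v=8
  t=2 PE[1][1]: acc=4 h=4 v=1
  t=3 PE[0][1]: acc=70 h=6 v=9
  t=3 PE[1][0]: acc=100 h=6 v=8
  t=3 PE[1][1]: acc=8 h=2 v=2
  t=4 PE[0][1]: acc=70 h=0 v=0
  t=4 PE[1][0]: acc=100 h=0 v=0
  t=4 PE[1][1]: acc=62 h=6 v=9

PE[1][1].acc = 62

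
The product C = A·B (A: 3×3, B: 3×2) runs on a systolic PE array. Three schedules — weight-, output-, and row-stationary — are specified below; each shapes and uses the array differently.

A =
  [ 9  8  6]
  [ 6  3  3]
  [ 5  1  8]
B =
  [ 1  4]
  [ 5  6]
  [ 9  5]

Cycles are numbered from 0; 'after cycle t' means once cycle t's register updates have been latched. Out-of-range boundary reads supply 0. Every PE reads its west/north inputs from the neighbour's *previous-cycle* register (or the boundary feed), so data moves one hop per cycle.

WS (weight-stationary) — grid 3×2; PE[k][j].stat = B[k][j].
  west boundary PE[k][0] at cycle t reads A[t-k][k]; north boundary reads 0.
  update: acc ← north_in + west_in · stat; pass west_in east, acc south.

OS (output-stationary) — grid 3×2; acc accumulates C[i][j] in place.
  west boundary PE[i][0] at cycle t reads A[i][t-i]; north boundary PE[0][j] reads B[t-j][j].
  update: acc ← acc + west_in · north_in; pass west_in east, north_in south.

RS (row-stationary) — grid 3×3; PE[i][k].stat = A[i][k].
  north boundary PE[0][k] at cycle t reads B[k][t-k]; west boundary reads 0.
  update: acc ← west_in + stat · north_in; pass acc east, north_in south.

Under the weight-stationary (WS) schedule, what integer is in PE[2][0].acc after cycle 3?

WS (3×2). Following PE[2][0] plus its west/north inputs:
  [0] (1,0) acc=0 (h:0 v:0)
  [0] (2,0) acc=0 (h:0 v:0)
  [1] (1,0) acc=49 (h:8 v:49)
  [1] (2,0) acc=0 (h:0 v:0)
  [2] (1,0) acc=21 (h:3 v:21)
  [2] (2,0) acc=103 (h:6 v:103)
  [3] (1,0) acc=10 (h:1 v:10)
  [3] (2,0) acc=48 (h:3 v:48)

PE[2][0].acc = 48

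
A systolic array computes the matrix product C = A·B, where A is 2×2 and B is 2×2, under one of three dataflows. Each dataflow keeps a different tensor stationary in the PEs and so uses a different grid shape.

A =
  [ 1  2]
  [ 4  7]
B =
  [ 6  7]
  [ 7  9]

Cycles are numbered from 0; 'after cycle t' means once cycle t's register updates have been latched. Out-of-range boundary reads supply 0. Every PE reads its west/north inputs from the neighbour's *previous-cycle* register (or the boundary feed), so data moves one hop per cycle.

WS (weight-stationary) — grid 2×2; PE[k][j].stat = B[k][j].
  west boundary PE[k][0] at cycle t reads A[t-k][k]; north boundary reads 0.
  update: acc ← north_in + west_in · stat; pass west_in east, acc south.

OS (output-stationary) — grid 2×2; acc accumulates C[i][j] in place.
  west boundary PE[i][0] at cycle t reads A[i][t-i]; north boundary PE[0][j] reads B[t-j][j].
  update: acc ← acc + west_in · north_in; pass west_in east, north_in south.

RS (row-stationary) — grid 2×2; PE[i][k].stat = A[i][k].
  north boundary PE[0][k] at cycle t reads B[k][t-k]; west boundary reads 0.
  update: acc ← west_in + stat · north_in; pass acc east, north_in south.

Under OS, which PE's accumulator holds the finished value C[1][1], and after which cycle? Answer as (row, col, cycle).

Under OS, C[1][1] lands at PE[1][1]:
  0: (1,1).acc=0  regs=<0,0>
  1: (1,1).acc=0  regs=<0,0>
  2: (1,1).acc=28  regs=<4,7>
  3: (1,1).acc=91  regs=<7,9>

(row, col, cycle) = (1, 1, 3)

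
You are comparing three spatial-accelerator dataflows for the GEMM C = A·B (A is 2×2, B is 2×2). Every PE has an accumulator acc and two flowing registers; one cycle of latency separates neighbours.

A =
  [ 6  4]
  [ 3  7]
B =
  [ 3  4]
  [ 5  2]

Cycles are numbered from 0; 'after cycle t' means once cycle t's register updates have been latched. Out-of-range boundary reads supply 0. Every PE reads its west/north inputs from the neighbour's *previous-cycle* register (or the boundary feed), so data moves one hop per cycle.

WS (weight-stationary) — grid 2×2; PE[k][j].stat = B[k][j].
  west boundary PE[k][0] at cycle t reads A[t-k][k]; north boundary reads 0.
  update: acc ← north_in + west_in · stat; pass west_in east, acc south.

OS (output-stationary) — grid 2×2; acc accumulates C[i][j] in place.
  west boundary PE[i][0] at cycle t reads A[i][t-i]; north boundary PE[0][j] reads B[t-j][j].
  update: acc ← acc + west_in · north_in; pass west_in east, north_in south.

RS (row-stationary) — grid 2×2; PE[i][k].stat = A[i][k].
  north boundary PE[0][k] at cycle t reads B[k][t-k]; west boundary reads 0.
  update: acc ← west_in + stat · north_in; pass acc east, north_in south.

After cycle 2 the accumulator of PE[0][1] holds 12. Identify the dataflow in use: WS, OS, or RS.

dataflow = WS

WS (2×2 grid), PE[0][1]:
  t=0 PE[0][1]: acc=0 h=0 v=0
  t=1 PE[0][1]: acc=24 h=6 v=24
  t=2 PE[0][1]: acc=12 h=3 v=12
OS (2×2 grid), PE[0][1]:
  t=0 PE[0][1]: acc=0 h=0 v=0
  t=1 PE[0][1]: acc=24 h=6 v=4
  t=2 PE[0][1]: acc=32 h=4 v=2
RS (2×2 grid), PE[0][1]:
  t=0 PE[0][1]: acc=0 h=0 v=0
  t=1 PE[0][1]: acc=38 h=38 v=5
  t=2 PE[0][1]: acc=32 h=32 v=2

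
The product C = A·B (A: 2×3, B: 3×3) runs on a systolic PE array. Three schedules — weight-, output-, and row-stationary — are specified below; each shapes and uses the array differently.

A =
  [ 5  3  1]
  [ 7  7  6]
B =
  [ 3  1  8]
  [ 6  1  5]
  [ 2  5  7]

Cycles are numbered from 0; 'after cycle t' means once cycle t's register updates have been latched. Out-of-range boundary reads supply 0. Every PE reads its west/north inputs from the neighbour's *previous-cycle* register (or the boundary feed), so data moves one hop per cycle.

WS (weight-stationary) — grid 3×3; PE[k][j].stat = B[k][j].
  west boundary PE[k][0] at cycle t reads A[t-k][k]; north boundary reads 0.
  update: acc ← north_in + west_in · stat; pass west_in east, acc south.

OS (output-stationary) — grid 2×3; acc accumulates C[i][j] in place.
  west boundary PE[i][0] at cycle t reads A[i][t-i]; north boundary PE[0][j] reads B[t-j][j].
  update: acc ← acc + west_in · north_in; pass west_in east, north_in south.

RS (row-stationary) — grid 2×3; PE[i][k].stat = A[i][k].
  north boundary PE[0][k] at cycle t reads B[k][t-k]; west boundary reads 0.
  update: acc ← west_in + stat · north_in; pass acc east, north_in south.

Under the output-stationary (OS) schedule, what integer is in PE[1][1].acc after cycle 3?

PE[1][1].acc = 14

OS on a 2×3 grid — tracing PE[1][1] and its feeders:
  after 0 — PE[0][1] acc=0, pass-E 0, pass-S 0
  after 0 — PE[1][0] acc=0, pass-E 0, pass-S 0
  after 0 — PE[1][1] acc=0, pass-E 0, pass-S 0
  after 1 — PE[0][1] acc=5, pass-E 5, pass-S 1
  after 1 — PE[1][0] acc=21, pass-E 7, pass-S 3
  after 1 — PE[1][1] acc=0, pass-E 0, pass-S 0
  after 2 — PE[0][1] acc=8, pass-E 3, pass-S 1
  after 2 — PE[1][0] acc=63, pass-E 7, pass-S 6
  after 2 — PE[1][1] acc=7, pass-E 7, pass-S 1
  after 3 — PE[0][1] acc=13, pass-E 1, pass-S 5
  after 3 — PE[1][0] acc=75, pass-E 6, pass-S 2
  after 3 — PE[1][1] acc=14, pass-E 7, pass-S 1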